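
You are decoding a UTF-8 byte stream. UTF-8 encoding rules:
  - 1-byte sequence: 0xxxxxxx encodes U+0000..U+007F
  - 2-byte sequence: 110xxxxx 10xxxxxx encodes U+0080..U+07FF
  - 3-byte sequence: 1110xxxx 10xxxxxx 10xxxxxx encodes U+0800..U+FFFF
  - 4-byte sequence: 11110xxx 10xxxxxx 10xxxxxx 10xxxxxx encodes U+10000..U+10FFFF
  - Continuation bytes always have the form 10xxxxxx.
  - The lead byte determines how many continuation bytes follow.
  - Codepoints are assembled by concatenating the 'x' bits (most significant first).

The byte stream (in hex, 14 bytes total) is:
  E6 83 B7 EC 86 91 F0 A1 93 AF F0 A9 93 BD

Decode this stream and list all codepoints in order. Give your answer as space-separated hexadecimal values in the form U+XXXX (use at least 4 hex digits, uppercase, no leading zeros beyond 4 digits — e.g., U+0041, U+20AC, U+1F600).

Answer: U+60F7 U+C191 U+214EF U+294FD

Derivation:
Byte[0]=E6: 3-byte lead, need 2 cont bytes. acc=0x6
Byte[1]=83: continuation. acc=(acc<<6)|0x03=0x183
Byte[2]=B7: continuation. acc=(acc<<6)|0x37=0x60F7
Completed: cp=U+60F7 (starts at byte 0)
Byte[3]=EC: 3-byte lead, need 2 cont bytes. acc=0xC
Byte[4]=86: continuation. acc=(acc<<6)|0x06=0x306
Byte[5]=91: continuation. acc=(acc<<6)|0x11=0xC191
Completed: cp=U+C191 (starts at byte 3)
Byte[6]=F0: 4-byte lead, need 3 cont bytes. acc=0x0
Byte[7]=A1: continuation. acc=(acc<<6)|0x21=0x21
Byte[8]=93: continuation. acc=(acc<<6)|0x13=0x853
Byte[9]=AF: continuation. acc=(acc<<6)|0x2F=0x214EF
Completed: cp=U+214EF (starts at byte 6)
Byte[10]=F0: 4-byte lead, need 3 cont bytes. acc=0x0
Byte[11]=A9: continuation. acc=(acc<<6)|0x29=0x29
Byte[12]=93: continuation. acc=(acc<<6)|0x13=0xA53
Byte[13]=BD: continuation. acc=(acc<<6)|0x3D=0x294FD
Completed: cp=U+294FD (starts at byte 10)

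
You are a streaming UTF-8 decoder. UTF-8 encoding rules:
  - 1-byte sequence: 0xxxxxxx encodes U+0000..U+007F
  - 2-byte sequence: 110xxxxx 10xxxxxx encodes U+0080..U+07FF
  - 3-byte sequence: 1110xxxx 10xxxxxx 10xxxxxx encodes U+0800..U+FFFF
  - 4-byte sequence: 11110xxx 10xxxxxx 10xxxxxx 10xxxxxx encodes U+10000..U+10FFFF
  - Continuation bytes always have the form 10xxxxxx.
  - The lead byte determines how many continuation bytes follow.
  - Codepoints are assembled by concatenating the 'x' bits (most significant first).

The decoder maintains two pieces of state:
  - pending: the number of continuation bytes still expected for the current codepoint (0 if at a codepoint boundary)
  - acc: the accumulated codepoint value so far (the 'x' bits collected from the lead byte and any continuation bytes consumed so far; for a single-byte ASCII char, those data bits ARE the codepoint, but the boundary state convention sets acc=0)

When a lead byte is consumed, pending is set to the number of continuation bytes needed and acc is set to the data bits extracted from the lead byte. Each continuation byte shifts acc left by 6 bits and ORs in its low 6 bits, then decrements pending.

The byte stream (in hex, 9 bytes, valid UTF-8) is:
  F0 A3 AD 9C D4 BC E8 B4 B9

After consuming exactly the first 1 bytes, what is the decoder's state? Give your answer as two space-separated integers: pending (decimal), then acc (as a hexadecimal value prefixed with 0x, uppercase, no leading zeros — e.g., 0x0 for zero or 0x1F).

Answer: 3 0x0

Derivation:
Byte[0]=F0: 4-byte lead. pending=3, acc=0x0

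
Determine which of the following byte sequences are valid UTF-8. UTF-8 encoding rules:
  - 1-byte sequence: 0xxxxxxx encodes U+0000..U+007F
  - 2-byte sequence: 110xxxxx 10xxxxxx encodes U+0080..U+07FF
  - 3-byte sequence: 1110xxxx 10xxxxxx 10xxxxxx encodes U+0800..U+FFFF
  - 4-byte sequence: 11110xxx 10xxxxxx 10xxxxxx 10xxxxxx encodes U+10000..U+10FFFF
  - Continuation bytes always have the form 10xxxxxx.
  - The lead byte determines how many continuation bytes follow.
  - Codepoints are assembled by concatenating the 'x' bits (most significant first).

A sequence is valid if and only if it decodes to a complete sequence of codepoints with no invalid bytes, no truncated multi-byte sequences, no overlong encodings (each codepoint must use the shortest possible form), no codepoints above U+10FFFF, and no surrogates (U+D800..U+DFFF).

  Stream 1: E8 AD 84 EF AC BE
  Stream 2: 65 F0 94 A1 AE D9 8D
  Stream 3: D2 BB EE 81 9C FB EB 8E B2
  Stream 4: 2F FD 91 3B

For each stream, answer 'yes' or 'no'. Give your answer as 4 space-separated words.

Answer: yes yes no no

Derivation:
Stream 1: decodes cleanly. VALID
Stream 2: decodes cleanly. VALID
Stream 3: error at byte offset 5. INVALID
Stream 4: error at byte offset 1. INVALID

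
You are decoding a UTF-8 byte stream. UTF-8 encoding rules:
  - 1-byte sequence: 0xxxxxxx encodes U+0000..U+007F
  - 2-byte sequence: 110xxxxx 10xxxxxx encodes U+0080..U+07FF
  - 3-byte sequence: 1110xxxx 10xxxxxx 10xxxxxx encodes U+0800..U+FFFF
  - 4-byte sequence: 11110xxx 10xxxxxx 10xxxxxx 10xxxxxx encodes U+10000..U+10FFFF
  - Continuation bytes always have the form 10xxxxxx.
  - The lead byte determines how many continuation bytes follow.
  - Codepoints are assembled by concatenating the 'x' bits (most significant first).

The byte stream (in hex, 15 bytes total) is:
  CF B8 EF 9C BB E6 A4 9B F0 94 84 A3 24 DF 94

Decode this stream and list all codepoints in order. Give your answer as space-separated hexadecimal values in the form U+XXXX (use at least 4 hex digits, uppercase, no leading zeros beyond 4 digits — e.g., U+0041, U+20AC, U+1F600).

Byte[0]=CF: 2-byte lead, need 1 cont bytes. acc=0xF
Byte[1]=B8: continuation. acc=(acc<<6)|0x38=0x3F8
Completed: cp=U+03F8 (starts at byte 0)
Byte[2]=EF: 3-byte lead, need 2 cont bytes. acc=0xF
Byte[3]=9C: continuation. acc=(acc<<6)|0x1C=0x3DC
Byte[4]=BB: continuation. acc=(acc<<6)|0x3B=0xF73B
Completed: cp=U+F73B (starts at byte 2)
Byte[5]=E6: 3-byte lead, need 2 cont bytes. acc=0x6
Byte[6]=A4: continuation. acc=(acc<<6)|0x24=0x1A4
Byte[7]=9B: continuation. acc=(acc<<6)|0x1B=0x691B
Completed: cp=U+691B (starts at byte 5)
Byte[8]=F0: 4-byte lead, need 3 cont bytes. acc=0x0
Byte[9]=94: continuation. acc=(acc<<6)|0x14=0x14
Byte[10]=84: continuation. acc=(acc<<6)|0x04=0x504
Byte[11]=A3: continuation. acc=(acc<<6)|0x23=0x14123
Completed: cp=U+14123 (starts at byte 8)
Byte[12]=24: 1-byte ASCII. cp=U+0024
Byte[13]=DF: 2-byte lead, need 1 cont bytes. acc=0x1F
Byte[14]=94: continuation. acc=(acc<<6)|0x14=0x7D4
Completed: cp=U+07D4 (starts at byte 13)

Answer: U+03F8 U+F73B U+691B U+14123 U+0024 U+07D4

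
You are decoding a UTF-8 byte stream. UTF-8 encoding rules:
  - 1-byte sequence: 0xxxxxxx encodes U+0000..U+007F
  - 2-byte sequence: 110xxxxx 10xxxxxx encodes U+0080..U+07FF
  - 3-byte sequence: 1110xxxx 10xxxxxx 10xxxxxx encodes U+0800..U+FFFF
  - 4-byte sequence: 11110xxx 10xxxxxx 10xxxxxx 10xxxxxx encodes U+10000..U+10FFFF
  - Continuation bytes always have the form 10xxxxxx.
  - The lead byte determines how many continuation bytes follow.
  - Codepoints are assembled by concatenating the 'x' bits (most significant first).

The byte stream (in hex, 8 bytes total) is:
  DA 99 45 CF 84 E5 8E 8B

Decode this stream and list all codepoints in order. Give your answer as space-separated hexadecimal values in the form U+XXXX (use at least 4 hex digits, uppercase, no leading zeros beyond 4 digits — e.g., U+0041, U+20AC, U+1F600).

Byte[0]=DA: 2-byte lead, need 1 cont bytes. acc=0x1A
Byte[1]=99: continuation. acc=(acc<<6)|0x19=0x699
Completed: cp=U+0699 (starts at byte 0)
Byte[2]=45: 1-byte ASCII. cp=U+0045
Byte[3]=CF: 2-byte lead, need 1 cont bytes. acc=0xF
Byte[4]=84: continuation. acc=(acc<<6)|0x04=0x3C4
Completed: cp=U+03C4 (starts at byte 3)
Byte[5]=E5: 3-byte lead, need 2 cont bytes. acc=0x5
Byte[6]=8E: continuation. acc=(acc<<6)|0x0E=0x14E
Byte[7]=8B: continuation. acc=(acc<<6)|0x0B=0x538B
Completed: cp=U+538B (starts at byte 5)

Answer: U+0699 U+0045 U+03C4 U+538B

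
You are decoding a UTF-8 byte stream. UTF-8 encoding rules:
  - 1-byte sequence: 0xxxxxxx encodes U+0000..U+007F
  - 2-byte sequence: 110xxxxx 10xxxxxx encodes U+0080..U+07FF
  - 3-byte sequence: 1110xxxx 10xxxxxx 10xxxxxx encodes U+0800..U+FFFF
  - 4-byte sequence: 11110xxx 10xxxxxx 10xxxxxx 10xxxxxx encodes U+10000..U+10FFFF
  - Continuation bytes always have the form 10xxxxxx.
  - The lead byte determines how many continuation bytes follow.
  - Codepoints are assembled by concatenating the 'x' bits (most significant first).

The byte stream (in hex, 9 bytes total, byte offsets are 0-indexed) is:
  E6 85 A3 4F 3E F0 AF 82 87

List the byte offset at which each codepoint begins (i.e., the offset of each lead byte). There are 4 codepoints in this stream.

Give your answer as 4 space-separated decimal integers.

Answer: 0 3 4 5

Derivation:
Byte[0]=E6: 3-byte lead, need 2 cont bytes. acc=0x6
Byte[1]=85: continuation. acc=(acc<<6)|0x05=0x185
Byte[2]=A3: continuation. acc=(acc<<6)|0x23=0x6163
Completed: cp=U+6163 (starts at byte 0)
Byte[3]=4F: 1-byte ASCII. cp=U+004F
Byte[4]=3E: 1-byte ASCII. cp=U+003E
Byte[5]=F0: 4-byte lead, need 3 cont bytes. acc=0x0
Byte[6]=AF: continuation. acc=(acc<<6)|0x2F=0x2F
Byte[7]=82: continuation. acc=(acc<<6)|0x02=0xBC2
Byte[8]=87: continuation. acc=(acc<<6)|0x07=0x2F087
Completed: cp=U+2F087 (starts at byte 5)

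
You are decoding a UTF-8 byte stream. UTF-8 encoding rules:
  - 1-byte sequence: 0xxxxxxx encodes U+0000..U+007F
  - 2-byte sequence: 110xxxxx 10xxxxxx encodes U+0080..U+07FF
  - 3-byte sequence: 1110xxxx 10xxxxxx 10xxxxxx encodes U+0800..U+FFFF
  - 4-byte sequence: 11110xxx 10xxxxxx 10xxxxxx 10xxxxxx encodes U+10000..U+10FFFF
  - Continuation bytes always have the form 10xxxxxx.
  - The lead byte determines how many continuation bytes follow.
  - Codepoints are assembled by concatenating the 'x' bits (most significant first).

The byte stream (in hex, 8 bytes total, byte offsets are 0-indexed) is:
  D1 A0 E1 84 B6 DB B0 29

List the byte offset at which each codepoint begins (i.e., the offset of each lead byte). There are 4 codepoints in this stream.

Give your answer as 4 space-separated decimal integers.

Answer: 0 2 5 7

Derivation:
Byte[0]=D1: 2-byte lead, need 1 cont bytes. acc=0x11
Byte[1]=A0: continuation. acc=(acc<<6)|0x20=0x460
Completed: cp=U+0460 (starts at byte 0)
Byte[2]=E1: 3-byte lead, need 2 cont bytes. acc=0x1
Byte[3]=84: continuation. acc=(acc<<6)|0x04=0x44
Byte[4]=B6: continuation. acc=(acc<<6)|0x36=0x1136
Completed: cp=U+1136 (starts at byte 2)
Byte[5]=DB: 2-byte lead, need 1 cont bytes. acc=0x1B
Byte[6]=B0: continuation. acc=(acc<<6)|0x30=0x6F0
Completed: cp=U+06F0 (starts at byte 5)
Byte[7]=29: 1-byte ASCII. cp=U+0029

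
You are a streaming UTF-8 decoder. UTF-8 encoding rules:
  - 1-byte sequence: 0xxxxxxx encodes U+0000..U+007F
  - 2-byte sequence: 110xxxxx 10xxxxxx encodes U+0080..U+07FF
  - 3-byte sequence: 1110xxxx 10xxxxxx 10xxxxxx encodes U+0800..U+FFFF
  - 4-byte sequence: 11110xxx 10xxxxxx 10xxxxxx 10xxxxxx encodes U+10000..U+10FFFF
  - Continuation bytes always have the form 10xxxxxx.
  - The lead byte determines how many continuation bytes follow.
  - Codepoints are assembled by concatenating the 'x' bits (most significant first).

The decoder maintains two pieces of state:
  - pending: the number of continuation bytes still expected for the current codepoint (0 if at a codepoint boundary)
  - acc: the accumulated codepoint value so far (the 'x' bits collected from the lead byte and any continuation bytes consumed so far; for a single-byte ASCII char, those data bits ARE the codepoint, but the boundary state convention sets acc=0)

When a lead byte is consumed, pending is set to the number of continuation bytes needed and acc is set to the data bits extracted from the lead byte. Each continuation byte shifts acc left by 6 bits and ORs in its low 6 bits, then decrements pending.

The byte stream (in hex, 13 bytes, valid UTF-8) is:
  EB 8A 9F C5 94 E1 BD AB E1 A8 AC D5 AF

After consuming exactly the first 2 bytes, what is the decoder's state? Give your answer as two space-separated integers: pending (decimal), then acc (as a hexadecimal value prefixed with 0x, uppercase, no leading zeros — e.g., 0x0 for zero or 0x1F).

Answer: 1 0x2CA

Derivation:
Byte[0]=EB: 3-byte lead. pending=2, acc=0xB
Byte[1]=8A: continuation. acc=(acc<<6)|0x0A=0x2CA, pending=1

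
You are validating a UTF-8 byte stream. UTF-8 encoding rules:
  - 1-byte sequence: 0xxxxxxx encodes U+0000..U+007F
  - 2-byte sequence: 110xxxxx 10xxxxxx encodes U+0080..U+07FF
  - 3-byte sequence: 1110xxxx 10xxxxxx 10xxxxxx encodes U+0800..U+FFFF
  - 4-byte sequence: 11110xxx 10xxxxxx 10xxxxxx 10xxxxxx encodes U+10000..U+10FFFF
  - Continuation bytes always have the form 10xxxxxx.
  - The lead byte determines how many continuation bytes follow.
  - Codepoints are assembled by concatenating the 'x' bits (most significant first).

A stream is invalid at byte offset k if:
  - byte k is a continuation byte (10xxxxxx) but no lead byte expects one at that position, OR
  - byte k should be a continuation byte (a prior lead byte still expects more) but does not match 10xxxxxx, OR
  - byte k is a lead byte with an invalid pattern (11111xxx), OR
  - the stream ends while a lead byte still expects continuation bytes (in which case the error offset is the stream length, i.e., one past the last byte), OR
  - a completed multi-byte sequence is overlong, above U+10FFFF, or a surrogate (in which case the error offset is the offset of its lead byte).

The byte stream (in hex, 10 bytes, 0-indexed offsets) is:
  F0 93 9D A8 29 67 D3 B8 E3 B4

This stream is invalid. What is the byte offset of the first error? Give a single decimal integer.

Byte[0]=F0: 4-byte lead, need 3 cont bytes. acc=0x0
Byte[1]=93: continuation. acc=(acc<<6)|0x13=0x13
Byte[2]=9D: continuation. acc=(acc<<6)|0x1D=0x4DD
Byte[3]=A8: continuation. acc=(acc<<6)|0x28=0x13768
Completed: cp=U+13768 (starts at byte 0)
Byte[4]=29: 1-byte ASCII. cp=U+0029
Byte[5]=67: 1-byte ASCII. cp=U+0067
Byte[6]=D3: 2-byte lead, need 1 cont bytes. acc=0x13
Byte[7]=B8: continuation. acc=(acc<<6)|0x38=0x4F8
Completed: cp=U+04F8 (starts at byte 6)
Byte[8]=E3: 3-byte lead, need 2 cont bytes. acc=0x3
Byte[9]=B4: continuation. acc=(acc<<6)|0x34=0xF4
Byte[10]: stream ended, expected continuation. INVALID

Answer: 10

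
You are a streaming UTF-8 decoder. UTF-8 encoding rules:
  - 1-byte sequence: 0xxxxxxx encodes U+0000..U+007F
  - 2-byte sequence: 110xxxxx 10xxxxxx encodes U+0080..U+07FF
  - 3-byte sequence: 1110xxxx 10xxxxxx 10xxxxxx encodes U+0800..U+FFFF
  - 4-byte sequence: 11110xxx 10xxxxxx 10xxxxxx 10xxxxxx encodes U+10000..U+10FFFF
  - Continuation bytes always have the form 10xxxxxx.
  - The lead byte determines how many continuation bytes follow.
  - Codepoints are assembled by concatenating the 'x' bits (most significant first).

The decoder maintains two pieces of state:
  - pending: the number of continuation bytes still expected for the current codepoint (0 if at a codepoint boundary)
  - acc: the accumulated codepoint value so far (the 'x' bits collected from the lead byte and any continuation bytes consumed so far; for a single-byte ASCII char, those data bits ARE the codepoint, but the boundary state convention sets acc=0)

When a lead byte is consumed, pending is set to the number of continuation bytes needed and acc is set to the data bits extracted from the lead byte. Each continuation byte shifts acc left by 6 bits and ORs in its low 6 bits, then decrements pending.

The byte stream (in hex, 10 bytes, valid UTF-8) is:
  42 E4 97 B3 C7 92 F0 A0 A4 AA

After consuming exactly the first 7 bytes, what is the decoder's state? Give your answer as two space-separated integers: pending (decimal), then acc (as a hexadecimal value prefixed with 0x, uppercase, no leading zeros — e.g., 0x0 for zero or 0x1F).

Byte[0]=42: 1-byte. pending=0, acc=0x0
Byte[1]=E4: 3-byte lead. pending=2, acc=0x4
Byte[2]=97: continuation. acc=(acc<<6)|0x17=0x117, pending=1
Byte[3]=B3: continuation. acc=(acc<<6)|0x33=0x45F3, pending=0
Byte[4]=C7: 2-byte lead. pending=1, acc=0x7
Byte[5]=92: continuation. acc=(acc<<6)|0x12=0x1D2, pending=0
Byte[6]=F0: 4-byte lead. pending=3, acc=0x0

Answer: 3 0x0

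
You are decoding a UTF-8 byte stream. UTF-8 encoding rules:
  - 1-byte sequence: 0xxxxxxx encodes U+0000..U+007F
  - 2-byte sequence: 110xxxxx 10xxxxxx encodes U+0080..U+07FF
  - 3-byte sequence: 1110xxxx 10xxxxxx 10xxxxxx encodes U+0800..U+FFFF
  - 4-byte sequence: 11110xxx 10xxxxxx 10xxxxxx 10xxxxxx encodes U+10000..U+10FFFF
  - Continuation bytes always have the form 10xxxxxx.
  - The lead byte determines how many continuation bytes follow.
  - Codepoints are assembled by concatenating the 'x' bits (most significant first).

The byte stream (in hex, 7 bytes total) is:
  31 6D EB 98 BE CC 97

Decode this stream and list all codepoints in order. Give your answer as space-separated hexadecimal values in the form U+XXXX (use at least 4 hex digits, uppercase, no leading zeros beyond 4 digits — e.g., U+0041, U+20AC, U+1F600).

Answer: U+0031 U+006D U+B63E U+0317

Derivation:
Byte[0]=31: 1-byte ASCII. cp=U+0031
Byte[1]=6D: 1-byte ASCII. cp=U+006D
Byte[2]=EB: 3-byte lead, need 2 cont bytes. acc=0xB
Byte[3]=98: continuation. acc=(acc<<6)|0x18=0x2D8
Byte[4]=BE: continuation. acc=(acc<<6)|0x3E=0xB63E
Completed: cp=U+B63E (starts at byte 2)
Byte[5]=CC: 2-byte lead, need 1 cont bytes. acc=0xC
Byte[6]=97: continuation. acc=(acc<<6)|0x17=0x317
Completed: cp=U+0317 (starts at byte 5)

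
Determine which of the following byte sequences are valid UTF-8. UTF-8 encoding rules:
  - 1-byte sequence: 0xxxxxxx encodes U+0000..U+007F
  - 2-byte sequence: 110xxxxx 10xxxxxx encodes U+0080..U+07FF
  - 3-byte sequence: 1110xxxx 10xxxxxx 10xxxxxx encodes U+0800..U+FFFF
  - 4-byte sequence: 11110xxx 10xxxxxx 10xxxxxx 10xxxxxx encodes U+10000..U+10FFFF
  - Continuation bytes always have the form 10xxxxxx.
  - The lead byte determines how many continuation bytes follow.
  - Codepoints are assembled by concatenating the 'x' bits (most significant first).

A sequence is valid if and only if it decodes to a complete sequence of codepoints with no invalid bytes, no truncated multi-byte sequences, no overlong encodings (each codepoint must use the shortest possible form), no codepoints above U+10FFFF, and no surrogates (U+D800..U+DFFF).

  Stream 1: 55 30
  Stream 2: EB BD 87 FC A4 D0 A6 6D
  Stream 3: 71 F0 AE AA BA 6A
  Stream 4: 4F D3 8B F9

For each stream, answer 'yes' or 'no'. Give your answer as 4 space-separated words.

Answer: yes no yes no

Derivation:
Stream 1: decodes cleanly. VALID
Stream 2: error at byte offset 3. INVALID
Stream 3: decodes cleanly. VALID
Stream 4: error at byte offset 3. INVALID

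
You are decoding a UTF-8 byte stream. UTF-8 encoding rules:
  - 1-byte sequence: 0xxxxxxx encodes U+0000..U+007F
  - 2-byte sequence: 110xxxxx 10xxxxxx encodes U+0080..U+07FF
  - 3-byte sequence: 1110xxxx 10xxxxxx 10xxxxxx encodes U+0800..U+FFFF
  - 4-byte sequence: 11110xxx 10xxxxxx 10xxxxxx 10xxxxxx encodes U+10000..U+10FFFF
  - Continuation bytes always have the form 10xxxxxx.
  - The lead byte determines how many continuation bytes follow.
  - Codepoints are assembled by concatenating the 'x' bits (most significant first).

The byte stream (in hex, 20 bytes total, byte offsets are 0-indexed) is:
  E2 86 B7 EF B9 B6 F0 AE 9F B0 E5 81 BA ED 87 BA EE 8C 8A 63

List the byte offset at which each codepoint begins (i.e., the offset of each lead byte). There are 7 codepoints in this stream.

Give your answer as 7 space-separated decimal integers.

Byte[0]=E2: 3-byte lead, need 2 cont bytes. acc=0x2
Byte[1]=86: continuation. acc=(acc<<6)|0x06=0x86
Byte[2]=B7: continuation. acc=(acc<<6)|0x37=0x21B7
Completed: cp=U+21B7 (starts at byte 0)
Byte[3]=EF: 3-byte lead, need 2 cont bytes. acc=0xF
Byte[4]=B9: continuation. acc=(acc<<6)|0x39=0x3F9
Byte[5]=B6: continuation. acc=(acc<<6)|0x36=0xFE76
Completed: cp=U+FE76 (starts at byte 3)
Byte[6]=F0: 4-byte lead, need 3 cont bytes. acc=0x0
Byte[7]=AE: continuation. acc=(acc<<6)|0x2E=0x2E
Byte[8]=9F: continuation. acc=(acc<<6)|0x1F=0xB9F
Byte[9]=B0: continuation. acc=(acc<<6)|0x30=0x2E7F0
Completed: cp=U+2E7F0 (starts at byte 6)
Byte[10]=E5: 3-byte lead, need 2 cont bytes. acc=0x5
Byte[11]=81: continuation. acc=(acc<<6)|0x01=0x141
Byte[12]=BA: continuation. acc=(acc<<6)|0x3A=0x507A
Completed: cp=U+507A (starts at byte 10)
Byte[13]=ED: 3-byte lead, need 2 cont bytes. acc=0xD
Byte[14]=87: continuation. acc=(acc<<6)|0x07=0x347
Byte[15]=BA: continuation. acc=(acc<<6)|0x3A=0xD1FA
Completed: cp=U+D1FA (starts at byte 13)
Byte[16]=EE: 3-byte lead, need 2 cont bytes. acc=0xE
Byte[17]=8C: continuation. acc=(acc<<6)|0x0C=0x38C
Byte[18]=8A: continuation. acc=(acc<<6)|0x0A=0xE30A
Completed: cp=U+E30A (starts at byte 16)
Byte[19]=63: 1-byte ASCII. cp=U+0063

Answer: 0 3 6 10 13 16 19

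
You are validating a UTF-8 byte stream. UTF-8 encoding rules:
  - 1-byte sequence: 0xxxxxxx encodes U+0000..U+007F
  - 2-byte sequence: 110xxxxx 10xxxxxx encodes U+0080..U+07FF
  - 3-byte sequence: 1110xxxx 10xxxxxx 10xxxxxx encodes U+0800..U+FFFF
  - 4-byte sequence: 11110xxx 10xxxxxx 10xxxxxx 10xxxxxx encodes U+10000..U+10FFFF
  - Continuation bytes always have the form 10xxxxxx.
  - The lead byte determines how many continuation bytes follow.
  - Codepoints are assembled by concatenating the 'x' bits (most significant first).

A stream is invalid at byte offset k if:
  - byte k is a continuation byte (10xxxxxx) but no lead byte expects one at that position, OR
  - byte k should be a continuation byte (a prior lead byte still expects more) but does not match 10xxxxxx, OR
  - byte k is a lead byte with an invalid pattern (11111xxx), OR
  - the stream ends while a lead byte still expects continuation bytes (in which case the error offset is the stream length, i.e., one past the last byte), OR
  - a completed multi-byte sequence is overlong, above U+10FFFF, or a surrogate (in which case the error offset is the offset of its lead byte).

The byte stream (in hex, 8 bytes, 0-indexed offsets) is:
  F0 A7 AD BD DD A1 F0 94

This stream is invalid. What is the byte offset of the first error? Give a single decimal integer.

Byte[0]=F0: 4-byte lead, need 3 cont bytes. acc=0x0
Byte[1]=A7: continuation. acc=(acc<<6)|0x27=0x27
Byte[2]=AD: continuation. acc=(acc<<6)|0x2D=0x9ED
Byte[3]=BD: continuation. acc=(acc<<6)|0x3D=0x27B7D
Completed: cp=U+27B7D (starts at byte 0)
Byte[4]=DD: 2-byte lead, need 1 cont bytes. acc=0x1D
Byte[5]=A1: continuation. acc=(acc<<6)|0x21=0x761
Completed: cp=U+0761 (starts at byte 4)
Byte[6]=F0: 4-byte lead, need 3 cont bytes. acc=0x0
Byte[7]=94: continuation. acc=(acc<<6)|0x14=0x14
Byte[8]: stream ended, expected continuation. INVALID

Answer: 8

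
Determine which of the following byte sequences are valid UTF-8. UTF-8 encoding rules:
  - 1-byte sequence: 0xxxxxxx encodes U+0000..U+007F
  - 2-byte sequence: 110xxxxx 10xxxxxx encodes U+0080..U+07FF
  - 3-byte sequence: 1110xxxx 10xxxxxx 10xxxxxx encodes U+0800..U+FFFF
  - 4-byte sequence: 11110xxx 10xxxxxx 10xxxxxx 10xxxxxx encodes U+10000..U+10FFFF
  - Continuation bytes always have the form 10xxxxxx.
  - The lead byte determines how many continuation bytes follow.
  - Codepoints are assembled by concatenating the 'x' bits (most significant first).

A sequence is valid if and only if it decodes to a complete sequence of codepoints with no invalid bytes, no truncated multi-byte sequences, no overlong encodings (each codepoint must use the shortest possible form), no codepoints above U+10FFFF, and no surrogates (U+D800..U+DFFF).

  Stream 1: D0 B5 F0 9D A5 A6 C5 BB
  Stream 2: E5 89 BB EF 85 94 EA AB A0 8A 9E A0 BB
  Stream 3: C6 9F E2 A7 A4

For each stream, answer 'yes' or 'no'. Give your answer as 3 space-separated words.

Stream 1: decodes cleanly. VALID
Stream 2: error at byte offset 9. INVALID
Stream 3: decodes cleanly. VALID

Answer: yes no yes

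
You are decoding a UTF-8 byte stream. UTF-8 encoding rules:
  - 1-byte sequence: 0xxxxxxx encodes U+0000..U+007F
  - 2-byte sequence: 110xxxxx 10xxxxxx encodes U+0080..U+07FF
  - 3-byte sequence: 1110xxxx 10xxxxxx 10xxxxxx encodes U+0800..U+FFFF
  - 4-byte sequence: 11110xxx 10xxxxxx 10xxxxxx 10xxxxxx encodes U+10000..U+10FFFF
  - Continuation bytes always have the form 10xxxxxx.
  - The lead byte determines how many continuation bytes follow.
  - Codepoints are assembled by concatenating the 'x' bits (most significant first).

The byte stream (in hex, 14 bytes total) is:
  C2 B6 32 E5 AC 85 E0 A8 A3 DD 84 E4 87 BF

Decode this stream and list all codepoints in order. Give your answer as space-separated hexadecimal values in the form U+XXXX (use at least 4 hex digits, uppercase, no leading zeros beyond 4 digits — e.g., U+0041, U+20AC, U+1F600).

Byte[0]=C2: 2-byte lead, need 1 cont bytes. acc=0x2
Byte[1]=B6: continuation. acc=(acc<<6)|0x36=0xB6
Completed: cp=U+00B6 (starts at byte 0)
Byte[2]=32: 1-byte ASCII. cp=U+0032
Byte[3]=E5: 3-byte lead, need 2 cont bytes. acc=0x5
Byte[4]=AC: continuation. acc=(acc<<6)|0x2C=0x16C
Byte[5]=85: continuation. acc=(acc<<6)|0x05=0x5B05
Completed: cp=U+5B05 (starts at byte 3)
Byte[6]=E0: 3-byte lead, need 2 cont bytes. acc=0x0
Byte[7]=A8: continuation. acc=(acc<<6)|0x28=0x28
Byte[8]=A3: continuation. acc=(acc<<6)|0x23=0xA23
Completed: cp=U+0A23 (starts at byte 6)
Byte[9]=DD: 2-byte lead, need 1 cont bytes. acc=0x1D
Byte[10]=84: continuation. acc=(acc<<6)|0x04=0x744
Completed: cp=U+0744 (starts at byte 9)
Byte[11]=E4: 3-byte lead, need 2 cont bytes. acc=0x4
Byte[12]=87: continuation. acc=(acc<<6)|0x07=0x107
Byte[13]=BF: continuation. acc=(acc<<6)|0x3F=0x41FF
Completed: cp=U+41FF (starts at byte 11)

Answer: U+00B6 U+0032 U+5B05 U+0A23 U+0744 U+41FF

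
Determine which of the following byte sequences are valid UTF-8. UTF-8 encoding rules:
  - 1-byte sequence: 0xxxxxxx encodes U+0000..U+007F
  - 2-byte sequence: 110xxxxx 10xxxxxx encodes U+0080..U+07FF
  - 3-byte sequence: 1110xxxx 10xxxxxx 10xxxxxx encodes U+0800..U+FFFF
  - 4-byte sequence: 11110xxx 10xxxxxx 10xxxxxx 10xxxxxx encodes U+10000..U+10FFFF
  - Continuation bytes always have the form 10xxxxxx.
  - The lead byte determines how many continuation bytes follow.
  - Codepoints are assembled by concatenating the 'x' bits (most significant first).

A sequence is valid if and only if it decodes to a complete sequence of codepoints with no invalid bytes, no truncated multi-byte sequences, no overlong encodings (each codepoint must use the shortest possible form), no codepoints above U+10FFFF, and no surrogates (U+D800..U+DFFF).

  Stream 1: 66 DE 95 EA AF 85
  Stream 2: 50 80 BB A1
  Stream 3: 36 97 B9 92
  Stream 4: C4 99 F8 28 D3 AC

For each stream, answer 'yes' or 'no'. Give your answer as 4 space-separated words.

Answer: yes no no no

Derivation:
Stream 1: decodes cleanly. VALID
Stream 2: error at byte offset 1. INVALID
Stream 3: error at byte offset 1. INVALID
Stream 4: error at byte offset 2. INVALID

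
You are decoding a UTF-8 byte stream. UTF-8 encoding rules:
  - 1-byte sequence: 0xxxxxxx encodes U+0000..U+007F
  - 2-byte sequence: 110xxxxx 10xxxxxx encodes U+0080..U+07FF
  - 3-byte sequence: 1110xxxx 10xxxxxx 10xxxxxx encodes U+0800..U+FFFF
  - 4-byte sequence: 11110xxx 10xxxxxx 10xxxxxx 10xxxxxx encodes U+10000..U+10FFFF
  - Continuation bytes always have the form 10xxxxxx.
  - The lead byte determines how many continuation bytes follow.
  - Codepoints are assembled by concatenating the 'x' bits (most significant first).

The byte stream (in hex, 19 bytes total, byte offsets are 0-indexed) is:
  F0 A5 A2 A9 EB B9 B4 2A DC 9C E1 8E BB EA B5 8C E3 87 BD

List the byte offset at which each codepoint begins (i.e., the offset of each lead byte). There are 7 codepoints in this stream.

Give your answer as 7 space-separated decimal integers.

Byte[0]=F0: 4-byte lead, need 3 cont bytes. acc=0x0
Byte[1]=A5: continuation. acc=(acc<<6)|0x25=0x25
Byte[2]=A2: continuation. acc=(acc<<6)|0x22=0x962
Byte[3]=A9: continuation. acc=(acc<<6)|0x29=0x258A9
Completed: cp=U+258A9 (starts at byte 0)
Byte[4]=EB: 3-byte lead, need 2 cont bytes. acc=0xB
Byte[5]=B9: continuation. acc=(acc<<6)|0x39=0x2F9
Byte[6]=B4: continuation. acc=(acc<<6)|0x34=0xBE74
Completed: cp=U+BE74 (starts at byte 4)
Byte[7]=2A: 1-byte ASCII. cp=U+002A
Byte[8]=DC: 2-byte lead, need 1 cont bytes. acc=0x1C
Byte[9]=9C: continuation. acc=(acc<<6)|0x1C=0x71C
Completed: cp=U+071C (starts at byte 8)
Byte[10]=E1: 3-byte lead, need 2 cont bytes. acc=0x1
Byte[11]=8E: continuation. acc=(acc<<6)|0x0E=0x4E
Byte[12]=BB: continuation. acc=(acc<<6)|0x3B=0x13BB
Completed: cp=U+13BB (starts at byte 10)
Byte[13]=EA: 3-byte lead, need 2 cont bytes. acc=0xA
Byte[14]=B5: continuation. acc=(acc<<6)|0x35=0x2B5
Byte[15]=8C: continuation. acc=(acc<<6)|0x0C=0xAD4C
Completed: cp=U+AD4C (starts at byte 13)
Byte[16]=E3: 3-byte lead, need 2 cont bytes. acc=0x3
Byte[17]=87: continuation. acc=(acc<<6)|0x07=0xC7
Byte[18]=BD: continuation. acc=(acc<<6)|0x3D=0x31FD
Completed: cp=U+31FD (starts at byte 16)

Answer: 0 4 7 8 10 13 16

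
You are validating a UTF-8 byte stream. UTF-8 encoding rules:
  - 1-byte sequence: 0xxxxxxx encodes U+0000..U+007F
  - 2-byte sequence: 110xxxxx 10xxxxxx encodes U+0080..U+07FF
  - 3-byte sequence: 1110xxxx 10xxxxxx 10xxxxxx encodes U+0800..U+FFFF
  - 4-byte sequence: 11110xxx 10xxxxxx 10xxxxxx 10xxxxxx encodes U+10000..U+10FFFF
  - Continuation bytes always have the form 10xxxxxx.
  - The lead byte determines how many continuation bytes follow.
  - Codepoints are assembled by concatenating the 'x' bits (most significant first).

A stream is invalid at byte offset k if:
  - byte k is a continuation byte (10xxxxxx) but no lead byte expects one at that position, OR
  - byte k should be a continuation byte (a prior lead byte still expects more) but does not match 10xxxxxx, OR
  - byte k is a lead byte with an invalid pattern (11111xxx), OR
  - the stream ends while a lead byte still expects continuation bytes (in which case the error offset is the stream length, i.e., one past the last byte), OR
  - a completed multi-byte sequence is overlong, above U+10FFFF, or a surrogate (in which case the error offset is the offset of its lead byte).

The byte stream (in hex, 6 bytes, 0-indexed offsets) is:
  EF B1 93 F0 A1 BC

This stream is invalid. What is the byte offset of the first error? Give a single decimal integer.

Byte[0]=EF: 3-byte lead, need 2 cont bytes. acc=0xF
Byte[1]=B1: continuation. acc=(acc<<6)|0x31=0x3F1
Byte[2]=93: continuation. acc=(acc<<6)|0x13=0xFC53
Completed: cp=U+FC53 (starts at byte 0)
Byte[3]=F0: 4-byte lead, need 3 cont bytes. acc=0x0
Byte[4]=A1: continuation. acc=(acc<<6)|0x21=0x21
Byte[5]=BC: continuation. acc=(acc<<6)|0x3C=0x87C
Byte[6]: stream ended, expected continuation. INVALID

Answer: 6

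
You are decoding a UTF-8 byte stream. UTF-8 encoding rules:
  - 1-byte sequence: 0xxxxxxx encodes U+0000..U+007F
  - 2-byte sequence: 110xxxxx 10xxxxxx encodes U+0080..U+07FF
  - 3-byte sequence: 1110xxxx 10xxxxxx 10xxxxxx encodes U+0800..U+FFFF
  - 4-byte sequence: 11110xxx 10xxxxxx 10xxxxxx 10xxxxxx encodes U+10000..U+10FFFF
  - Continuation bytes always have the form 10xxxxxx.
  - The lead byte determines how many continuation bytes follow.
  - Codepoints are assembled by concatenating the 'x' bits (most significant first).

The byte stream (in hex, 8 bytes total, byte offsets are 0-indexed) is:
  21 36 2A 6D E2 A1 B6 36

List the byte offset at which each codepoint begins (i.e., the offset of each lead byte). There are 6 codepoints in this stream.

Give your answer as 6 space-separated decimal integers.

Byte[0]=21: 1-byte ASCII. cp=U+0021
Byte[1]=36: 1-byte ASCII. cp=U+0036
Byte[2]=2A: 1-byte ASCII. cp=U+002A
Byte[3]=6D: 1-byte ASCII. cp=U+006D
Byte[4]=E2: 3-byte lead, need 2 cont bytes. acc=0x2
Byte[5]=A1: continuation. acc=(acc<<6)|0x21=0xA1
Byte[6]=B6: continuation. acc=(acc<<6)|0x36=0x2876
Completed: cp=U+2876 (starts at byte 4)
Byte[7]=36: 1-byte ASCII. cp=U+0036

Answer: 0 1 2 3 4 7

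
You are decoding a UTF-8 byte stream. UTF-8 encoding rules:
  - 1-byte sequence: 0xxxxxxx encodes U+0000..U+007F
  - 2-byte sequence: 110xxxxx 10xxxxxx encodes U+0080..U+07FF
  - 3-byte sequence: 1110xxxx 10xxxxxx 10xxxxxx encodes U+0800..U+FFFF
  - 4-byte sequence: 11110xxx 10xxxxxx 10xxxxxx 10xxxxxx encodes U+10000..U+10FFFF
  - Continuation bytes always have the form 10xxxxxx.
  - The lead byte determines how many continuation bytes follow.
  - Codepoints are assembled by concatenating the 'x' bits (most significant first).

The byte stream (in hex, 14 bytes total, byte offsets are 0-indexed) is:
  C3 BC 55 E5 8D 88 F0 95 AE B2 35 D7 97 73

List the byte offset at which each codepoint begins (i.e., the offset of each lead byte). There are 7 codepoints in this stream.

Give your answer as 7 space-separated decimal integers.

Answer: 0 2 3 6 10 11 13

Derivation:
Byte[0]=C3: 2-byte lead, need 1 cont bytes. acc=0x3
Byte[1]=BC: continuation. acc=(acc<<6)|0x3C=0xFC
Completed: cp=U+00FC (starts at byte 0)
Byte[2]=55: 1-byte ASCII. cp=U+0055
Byte[3]=E5: 3-byte lead, need 2 cont bytes. acc=0x5
Byte[4]=8D: continuation. acc=(acc<<6)|0x0D=0x14D
Byte[5]=88: continuation. acc=(acc<<6)|0x08=0x5348
Completed: cp=U+5348 (starts at byte 3)
Byte[6]=F0: 4-byte lead, need 3 cont bytes. acc=0x0
Byte[7]=95: continuation. acc=(acc<<6)|0x15=0x15
Byte[8]=AE: continuation. acc=(acc<<6)|0x2E=0x56E
Byte[9]=B2: continuation. acc=(acc<<6)|0x32=0x15BB2
Completed: cp=U+15BB2 (starts at byte 6)
Byte[10]=35: 1-byte ASCII. cp=U+0035
Byte[11]=D7: 2-byte lead, need 1 cont bytes. acc=0x17
Byte[12]=97: continuation. acc=(acc<<6)|0x17=0x5D7
Completed: cp=U+05D7 (starts at byte 11)
Byte[13]=73: 1-byte ASCII. cp=U+0073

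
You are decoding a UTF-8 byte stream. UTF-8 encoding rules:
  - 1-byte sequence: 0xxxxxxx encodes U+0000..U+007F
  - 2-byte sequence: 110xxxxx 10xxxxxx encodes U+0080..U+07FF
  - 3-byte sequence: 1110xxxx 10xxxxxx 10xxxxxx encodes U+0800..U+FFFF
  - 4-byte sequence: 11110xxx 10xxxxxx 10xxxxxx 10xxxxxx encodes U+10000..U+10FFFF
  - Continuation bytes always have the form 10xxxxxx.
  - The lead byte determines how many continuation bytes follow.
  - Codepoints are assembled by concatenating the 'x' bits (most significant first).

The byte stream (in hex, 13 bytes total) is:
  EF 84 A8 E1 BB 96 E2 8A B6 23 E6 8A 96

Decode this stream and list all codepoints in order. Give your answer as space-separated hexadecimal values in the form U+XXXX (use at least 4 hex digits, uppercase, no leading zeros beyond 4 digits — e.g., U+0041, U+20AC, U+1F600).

Answer: U+F128 U+1ED6 U+22B6 U+0023 U+6296

Derivation:
Byte[0]=EF: 3-byte lead, need 2 cont bytes. acc=0xF
Byte[1]=84: continuation. acc=(acc<<6)|0x04=0x3C4
Byte[2]=A8: continuation. acc=(acc<<6)|0x28=0xF128
Completed: cp=U+F128 (starts at byte 0)
Byte[3]=E1: 3-byte lead, need 2 cont bytes. acc=0x1
Byte[4]=BB: continuation. acc=(acc<<6)|0x3B=0x7B
Byte[5]=96: continuation. acc=(acc<<6)|0x16=0x1ED6
Completed: cp=U+1ED6 (starts at byte 3)
Byte[6]=E2: 3-byte lead, need 2 cont bytes. acc=0x2
Byte[7]=8A: continuation. acc=(acc<<6)|0x0A=0x8A
Byte[8]=B6: continuation. acc=(acc<<6)|0x36=0x22B6
Completed: cp=U+22B6 (starts at byte 6)
Byte[9]=23: 1-byte ASCII. cp=U+0023
Byte[10]=E6: 3-byte lead, need 2 cont bytes. acc=0x6
Byte[11]=8A: continuation. acc=(acc<<6)|0x0A=0x18A
Byte[12]=96: continuation. acc=(acc<<6)|0x16=0x6296
Completed: cp=U+6296 (starts at byte 10)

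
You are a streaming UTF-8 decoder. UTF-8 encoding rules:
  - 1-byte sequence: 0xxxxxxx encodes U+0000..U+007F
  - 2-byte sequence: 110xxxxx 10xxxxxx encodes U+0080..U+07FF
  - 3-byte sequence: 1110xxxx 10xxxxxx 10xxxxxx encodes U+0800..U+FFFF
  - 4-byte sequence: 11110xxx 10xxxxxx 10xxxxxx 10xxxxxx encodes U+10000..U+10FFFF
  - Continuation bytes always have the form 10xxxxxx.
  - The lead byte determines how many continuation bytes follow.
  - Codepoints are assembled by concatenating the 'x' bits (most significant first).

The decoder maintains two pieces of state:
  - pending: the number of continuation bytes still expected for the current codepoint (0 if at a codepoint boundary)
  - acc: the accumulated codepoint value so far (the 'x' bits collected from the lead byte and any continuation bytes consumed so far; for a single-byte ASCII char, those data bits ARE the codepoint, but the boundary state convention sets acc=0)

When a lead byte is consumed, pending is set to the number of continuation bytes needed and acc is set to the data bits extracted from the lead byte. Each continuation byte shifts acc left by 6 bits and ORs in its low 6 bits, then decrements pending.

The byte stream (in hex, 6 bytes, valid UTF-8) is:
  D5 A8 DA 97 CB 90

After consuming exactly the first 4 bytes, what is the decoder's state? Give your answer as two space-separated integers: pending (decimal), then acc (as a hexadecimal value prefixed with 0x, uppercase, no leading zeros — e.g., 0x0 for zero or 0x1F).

Answer: 0 0x697

Derivation:
Byte[0]=D5: 2-byte lead. pending=1, acc=0x15
Byte[1]=A8: continuation. acc=(acc<<6)|0x28=0x568, pending=0
Byte[2]=DA: 2-byte lead. pending=1, acc=0x1A
Byte[3]=97: continuation. acc=(acc<<6)|0x17=0x697, pending=0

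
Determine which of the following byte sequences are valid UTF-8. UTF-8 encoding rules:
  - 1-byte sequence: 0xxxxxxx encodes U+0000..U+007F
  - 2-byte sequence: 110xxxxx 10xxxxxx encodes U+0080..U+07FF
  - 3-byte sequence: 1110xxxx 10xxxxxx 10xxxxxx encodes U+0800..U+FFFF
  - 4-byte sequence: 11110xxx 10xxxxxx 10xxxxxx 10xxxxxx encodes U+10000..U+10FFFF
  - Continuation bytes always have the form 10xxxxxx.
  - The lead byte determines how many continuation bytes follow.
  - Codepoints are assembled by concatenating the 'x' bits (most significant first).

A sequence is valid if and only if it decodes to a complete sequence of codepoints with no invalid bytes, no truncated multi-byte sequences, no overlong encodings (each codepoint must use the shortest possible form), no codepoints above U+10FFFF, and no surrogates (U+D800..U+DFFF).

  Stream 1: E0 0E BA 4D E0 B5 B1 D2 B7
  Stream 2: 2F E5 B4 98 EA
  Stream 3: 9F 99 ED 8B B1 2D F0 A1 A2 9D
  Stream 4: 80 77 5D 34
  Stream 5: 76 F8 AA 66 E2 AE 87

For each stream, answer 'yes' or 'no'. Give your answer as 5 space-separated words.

Answer: no no no no no

Derivation:
Stream 1: error at byte offset 1. INVALID
Stream 2: error at byte offset 5. INVALID
Stream 3: error at byte offset 0. INVALID
Stream 4: error at byte offset 0. INVALID
Stream 5: error at byte offset 1. INVALID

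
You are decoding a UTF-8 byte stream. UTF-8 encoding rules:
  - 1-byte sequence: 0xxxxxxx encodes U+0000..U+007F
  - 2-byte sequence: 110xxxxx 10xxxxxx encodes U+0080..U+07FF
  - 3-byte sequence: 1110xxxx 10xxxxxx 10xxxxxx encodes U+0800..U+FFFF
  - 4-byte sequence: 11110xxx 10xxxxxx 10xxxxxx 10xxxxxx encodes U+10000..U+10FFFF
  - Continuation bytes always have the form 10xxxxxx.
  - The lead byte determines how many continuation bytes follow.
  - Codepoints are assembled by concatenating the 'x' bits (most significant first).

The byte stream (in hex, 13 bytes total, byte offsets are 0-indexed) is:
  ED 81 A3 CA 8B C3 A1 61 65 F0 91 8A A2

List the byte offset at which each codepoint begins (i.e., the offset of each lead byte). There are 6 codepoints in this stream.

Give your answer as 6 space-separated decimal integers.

Answer: 0 3 5 7 8 9

Derivation:
Byte[0]=ED: 3-byte lead, need 2 cont bytes. acc=0xD
Byte[1]=81: continuation. acc=(acc<<6)|0x01=0x341
Byte[2]=A3: continuation. acc=(acc<<6)|0x23=0xD063
Completed: cp=U+D063 (starts at byte 0)
Byte[3]=CA: 2-byte lead, need 1 cont bytes. acc=0xA
Byte[4]=8B: continuation. acc=(acc<<6)|0x0B=0x28B
Completed: cp=U+028B (starts at byte 3)
Byte[5]=C3: 2-byte lead, need 1 cont bytes. acc=0x3
Byte[6]=A1: continuation. acc=(acc<<6)|0x21=0xE1
Completed: cp=U+00E1 (starts at byte 5)
Byte[7]=61: 1-byte ASCII. cp=U+0061
Byte[8]=65: 1-byte ASCII. cp=U+0065
Byte[9]=F0: 4-byte lead, need 3 cont bytes. acc=0x0
Byte[10]=91: continuation. acc=(acc<<6)|0x11=0x11
Byte[11]=8A: continuation. acc=(acc<<6)|0x0A=0x44A
Byte[12]=A2: continuation. acc=(acc<<6)|0x22=0x112A2
Completed: cp=U+112A2 (starts at byte 9)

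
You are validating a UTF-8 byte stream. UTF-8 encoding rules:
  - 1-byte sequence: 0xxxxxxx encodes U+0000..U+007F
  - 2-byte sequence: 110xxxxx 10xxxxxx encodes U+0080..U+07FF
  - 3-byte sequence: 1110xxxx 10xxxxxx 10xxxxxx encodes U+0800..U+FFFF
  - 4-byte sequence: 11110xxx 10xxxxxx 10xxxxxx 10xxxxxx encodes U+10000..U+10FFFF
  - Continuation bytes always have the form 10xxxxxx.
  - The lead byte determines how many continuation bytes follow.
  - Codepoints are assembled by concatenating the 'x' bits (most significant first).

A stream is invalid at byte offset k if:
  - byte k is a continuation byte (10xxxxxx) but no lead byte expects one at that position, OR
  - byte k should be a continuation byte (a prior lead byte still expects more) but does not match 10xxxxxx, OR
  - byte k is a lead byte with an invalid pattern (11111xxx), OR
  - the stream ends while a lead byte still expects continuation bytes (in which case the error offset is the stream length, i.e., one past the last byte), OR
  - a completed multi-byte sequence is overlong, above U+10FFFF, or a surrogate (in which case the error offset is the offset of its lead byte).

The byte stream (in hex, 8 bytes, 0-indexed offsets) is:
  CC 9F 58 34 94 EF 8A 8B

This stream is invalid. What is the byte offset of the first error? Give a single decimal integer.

Answer: 4

Derivation:
Byte[0]=CC: 2-byte lead, need 1 cont bytes. acc=0xC
Byte[1]=9F: continuation. acc=(acc<<6)|0x1F=0x31F
Completed: cp=U+031F (starts at byte 0)
Byte[2]=58: 1-byte ASCII. cp=U+0058
Byte[3]=34: 1-byte ASCII. cp=U+0034
Byte[4]=94: INVALID lead byte (not 0xxx/110x/1110/11110)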